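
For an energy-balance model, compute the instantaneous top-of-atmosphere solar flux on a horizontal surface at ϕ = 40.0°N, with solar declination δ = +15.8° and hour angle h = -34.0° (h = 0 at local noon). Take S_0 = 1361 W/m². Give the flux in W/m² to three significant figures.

cos θ_z = sin ϕ sin δ + cos ϕ cos δ cos h = 0.175018 + 0.611085 = 0.786103.
Flux = S_0 · cos θ_z = 1361 × 0.786103 = 1070 W/m².

1.07e+03 W/m²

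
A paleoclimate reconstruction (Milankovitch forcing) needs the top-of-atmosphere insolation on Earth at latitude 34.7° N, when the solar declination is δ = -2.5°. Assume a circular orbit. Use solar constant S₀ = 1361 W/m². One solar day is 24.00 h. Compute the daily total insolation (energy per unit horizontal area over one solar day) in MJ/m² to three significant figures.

cos H₀ = −tan(+34.7°) tan(-2.500°) = 0.0302, H₀ = 1.5406 rad.
Bracket: H₀ sin φ sin δ + cos φ cos δ sin H₀ = 1.5406×0.56928×-0.04362 + 0.82214×0.99905×0.99954 = -0.038256 + 0.820981 = 0.782725.
Q̄ = (S₀/π) × [bracket] = (1361/π) × 0.782725 = 339.09 W/m².
Daily total = Q̄ × 24.00 h × 3600 s/h = 339.09 × 24.00 × 3600 / 10⁶ = 29.30 MJ/m².

29.3 MJ/m²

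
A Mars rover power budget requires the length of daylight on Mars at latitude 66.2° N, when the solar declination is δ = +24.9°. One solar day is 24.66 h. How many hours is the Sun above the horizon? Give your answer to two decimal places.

24.66 h

Sunrise equation: cos H₀ = −tan φ · tan δ = -1.0524 ≤ −1, so the Sun never sets (polar day) and H₀ = π.
Daylight = 2H₀/(2π) × 24.66 h = (3.1416/π) × 24.66 = 24.66 h.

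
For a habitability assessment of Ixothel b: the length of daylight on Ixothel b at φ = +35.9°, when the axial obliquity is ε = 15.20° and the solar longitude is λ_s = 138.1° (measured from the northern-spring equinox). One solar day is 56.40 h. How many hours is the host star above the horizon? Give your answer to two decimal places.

30.52 h

Solar declination: sin δ = sin ε · sin λ_s = sin 15.20° × sin 138.1° = 0.17510, so δ = +10.084°.
cos H₀ = −tan φ · tan δ = −tan(+35.9°) × tan(+10.084°) = -0.1287, so H₀ = 1.6999 rad = 97.40°.
Daylight = 2H₀/(2π) × 56.40 h = (1.6999/π) × 56.40 = 30.52 h.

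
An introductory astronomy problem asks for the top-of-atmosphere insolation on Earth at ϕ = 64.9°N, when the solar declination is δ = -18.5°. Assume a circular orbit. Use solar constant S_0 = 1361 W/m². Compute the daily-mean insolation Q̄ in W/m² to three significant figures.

Q̄ ≈ 25.5 W/m²

cos h₀ = −tan(+64.9°) tan(-18.500°) = 0.7143, h₀ = 0.7752 rad.
Bracket: h₀ sin ϕ sin δ + cos ϕ cos δ sin h₀ = 0.7752×0.90557×-0.31730 + 0.42420×0.94832×0.69986 = -0.222744 + 0.281538 = 0.058794.
Q̄ = (S_0/π) × [bracket] = (1361/π) × 0.058794 = 25.47 W/m².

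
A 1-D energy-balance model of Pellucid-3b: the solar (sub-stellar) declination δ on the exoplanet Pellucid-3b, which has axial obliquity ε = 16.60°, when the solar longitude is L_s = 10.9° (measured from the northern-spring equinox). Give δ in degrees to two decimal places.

sin δ = sin ε · sin L_s = sin 16.60° × sin 10.9° = 0.054022.
δ = arcsin(0.054022) = +3.10°.

δ = +3.10°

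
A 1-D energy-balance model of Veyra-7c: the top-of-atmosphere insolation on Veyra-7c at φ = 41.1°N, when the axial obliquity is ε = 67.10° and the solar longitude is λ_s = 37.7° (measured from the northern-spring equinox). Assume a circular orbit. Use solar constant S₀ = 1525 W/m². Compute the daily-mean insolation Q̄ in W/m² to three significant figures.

Solar declination: sin δ = sin ε · sin λ_s = sin 67.10° × sin 37.7° = 0.56333, so δ = +34.286°.
cos H₀ = −tan(+41.1°) tan(+34.286°) = -0.5948, H₀ = 2.2078 rad.
Bracket: H₀ sin φ sin δ + cos φ cos δ sin H₀ = 2.2078×0.65738×0.56333 + 0.75356×0.82623×0.80389 = 0.817597 + 0.500513 = 1.318110.
Q̄ = (S₀/π) × [bracket] = (1525/π) × 1.318110 = 639.8 W/m².

Q̄ ≈ 640 W/m²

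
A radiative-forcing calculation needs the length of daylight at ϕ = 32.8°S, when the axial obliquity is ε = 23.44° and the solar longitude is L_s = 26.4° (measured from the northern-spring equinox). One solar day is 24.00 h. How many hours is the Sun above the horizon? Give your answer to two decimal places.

Solar declination: sin δ = sin ε · sin L_s = sin 23.44° × sin 26.4° = 0.17687, so δ = +10.188°.
cos h₀ = −tan ϕ · tan δ = −tan(-32.8°) × tan(+10.188°) = 0.1158, so h₀ = 1.4547 rad = 83.35°.
Daylight = 2h₀/(2π) × 24.00 h = (1.4547/π) × 24.00 = 11.11 h.

11.11 h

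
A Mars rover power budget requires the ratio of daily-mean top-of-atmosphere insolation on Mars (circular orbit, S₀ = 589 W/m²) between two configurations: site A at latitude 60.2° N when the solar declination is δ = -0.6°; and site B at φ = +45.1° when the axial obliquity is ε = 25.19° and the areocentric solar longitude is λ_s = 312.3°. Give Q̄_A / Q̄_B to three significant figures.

Q̄_A / Q̄_B ≈ 1.35

— Configuration A (φ=+60.2°):
cos H₀ = −tan(+60.2°) tan(-0.600°) = 0.0183, H₀ = 1.5525 rad.
Bracket: H₀ sin φ sin δ + cos φ cos δ sin H₀ = 1.5525×0.86777×-0.01047 + 0.49697×0.99995×0.99983 = -0.014105 + 0.496861 = 0.482756.
Q̄ = (S₀/π) × [bracket] = (589/π) × 0.482756 = 90.509 W/m².
— Configuration B (φ=+45.1°):
sin δ = sin 25.19° × sin 312.3° = -0.31480, so δ = -18.349°.
cos H₀ = −tan(+45.1°) tan(-18.349°) = 0.3328, H₀ = 1.2315 rad.
Bracket: H₀ sin φ sin δ + cos φ cos δ sin H₀ = 1.2315×0.70834×-0.31480 + 0.70587×0.94916×0.94299 = -0.274607 + 0.631788 = 0.357181.
Q̄ = (S₀/π) × [bracket] = (589/π) × 0.357181 = 66.966 W/m².
Ratio Q̄_A / Q̄_B = 90.509 / 66.966 = 1.352.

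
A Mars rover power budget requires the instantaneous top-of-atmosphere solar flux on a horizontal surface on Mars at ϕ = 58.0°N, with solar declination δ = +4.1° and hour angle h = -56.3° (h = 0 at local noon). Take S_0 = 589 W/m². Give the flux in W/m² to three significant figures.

208 W/m²

cos θ_z = sin ϕ sin δ + cos ϕ cos δ cos h = 0.060633 + 0.293270 = 0.353903.
Flux = S_0 · cos θ_z = 589 × 0.353903 = 208.4 W/m².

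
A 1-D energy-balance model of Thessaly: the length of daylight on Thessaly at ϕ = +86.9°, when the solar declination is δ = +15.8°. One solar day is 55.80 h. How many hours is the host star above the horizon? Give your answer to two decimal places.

Sunrise equation: cos h₀ = −tan ϕ · tan δ = -5.2249 ≤ −1, so the host star never sets (polar day) and h₀ = π.
Daylight = 2h₀/(2π) × 55.80 h = (3.1416/π) × 55.80 = 55.80 h.

55.80 h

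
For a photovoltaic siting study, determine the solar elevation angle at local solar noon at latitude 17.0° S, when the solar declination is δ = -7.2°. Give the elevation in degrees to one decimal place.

80.2°

At local noon the hour angle is zero, so the zenith angle equals |φ − δ| = |-17.0° − (-7.200°)| = 9.800°.
Elevation = 90° − 9.800° = 80.2°.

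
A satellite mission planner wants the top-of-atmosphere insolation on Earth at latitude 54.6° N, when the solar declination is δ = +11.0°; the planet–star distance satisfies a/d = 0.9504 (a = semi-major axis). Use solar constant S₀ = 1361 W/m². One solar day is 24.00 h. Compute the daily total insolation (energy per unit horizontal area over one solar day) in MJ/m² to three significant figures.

cos H₀ = −tan(+54.6°) tan(+11.000°) = -0.2735, H₀ = 1.8478 rad.
Bracket: H₀ sin φ sin δ + cos φ cos δ sin H₀ = 1.8478×0.81513×0.19081 + 0.57928×0.98163×0.96187 = 0.287397 + 0.546956 = 0.834353.
Inverse-square distance factor (a/d)² = 0.9504² = 0.903260.
Q̄ = (S₀/π) × 0.903260 × [bracket] = (1361/π) × 0.903260 × 0.834353 = 326.49 W/m².
Daily total = Q̄ × 24.00 h × 3600 s/h = 326.49 × 24.00 × 3600 / 10⁶ = 28.21 MJ/m².

28.2 MJ/m²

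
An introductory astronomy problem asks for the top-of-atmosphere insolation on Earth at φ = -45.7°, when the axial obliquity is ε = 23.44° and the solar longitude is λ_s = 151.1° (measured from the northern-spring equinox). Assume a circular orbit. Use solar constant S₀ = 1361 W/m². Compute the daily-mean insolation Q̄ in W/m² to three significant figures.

Solar declination: sin δ = sin ε · sin λ_s = sin 23.44° × sin 151.1° = 0.19224, so δ = +11.084°.
cos H₀ = −tan(-45.7°) tan(+11.084°) = 0.2007, H₀ = 1.3687 rad.
Bracket: H₀ sin φ sin δ + cos φ cos δ sin H₀ = 1.3687×-0.71569×0.19224 + 0.69842×0.98135×0.97964 = -0.188312 + 0.671440 = 0.483128.
Q̄ = (S₀/π) × [bracket] = (1361/π) × 0.483128 = 209.3 W/m².

Q̄ ≈ 209 W/m²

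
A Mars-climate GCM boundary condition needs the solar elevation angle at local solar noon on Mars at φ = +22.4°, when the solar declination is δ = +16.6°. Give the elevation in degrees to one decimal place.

At local noon the hour angle is zero, so the zenith angle equals |φ − δ| = |+22.4° − (+16.600°)| = 5.800°.
Elevation = 90° − 5.800° = 84.2°.

84.2°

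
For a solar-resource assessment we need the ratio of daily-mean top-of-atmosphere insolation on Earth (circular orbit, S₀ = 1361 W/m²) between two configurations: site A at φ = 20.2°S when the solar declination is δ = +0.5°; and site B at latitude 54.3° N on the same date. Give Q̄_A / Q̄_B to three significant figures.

— Configuration A (φ=-20.2°):
cos H₀ = −tan(-20.2°) tan(+0.500°) = 0.0032, H₀ = 1.5676 rad.
Bracket: H₀ sin φ sin δ + cos φ cos δ sin H₀ = 1.5676×-0.34530×0.00873 + 0.93849×0.99996×0.99999 = -0.004725 + 0.938443 = 0.933718.
Q̄ = (S₀/π) × [bracket] = (1361/π) × 0.933718 = 404.51 W/m².
— Configuration B (φ=+54.3°):
cos H₀ = −tan(+54.3°) tan(+0.500°) = -0.0121, H₀ = 1.5829 rad.
Bracket: H₀ sin φ sin δ + cos φ cos δ sin H₀ = 1.5829×0.81208×0.00873 + 0.58354×0.99996×0.99993 = 0.011222 + 0.583476 = 0.594698.
Q̄ = (S₀/π) × [bracket] = (1361/π) × 0.594698 = 257.63 W/m².
Ratio Q̄_A / Q̄_B = 404.51 / 257.63 = 1.570.

Q̄_A / Q̄_B ≈ 1.57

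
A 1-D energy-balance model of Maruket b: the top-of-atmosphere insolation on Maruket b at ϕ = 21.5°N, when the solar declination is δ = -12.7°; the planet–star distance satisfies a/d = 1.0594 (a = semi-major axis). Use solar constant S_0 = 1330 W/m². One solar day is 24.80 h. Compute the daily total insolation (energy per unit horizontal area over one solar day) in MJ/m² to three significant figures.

33.3 MJ/m²

cos h₀ = −tan(+21.5°) tan(-12.700°) = 0.0888, h₀ = 1.4819 rad.
Bracket: h₀ sin ϕ sin δ + cos ϕ cos δ sin h₀ = 1.4819×0.36650×-0.21985 + 0.93042×0.97553×0.99605 = -0.119404 + 0.904067 = 0.784663.
Inverse-square distance factor (a/d)² = 1.0594² = 1.122328.
Q̄ = (S_0/π) × 1.122328 × [bracket] = (1330/π) × 1.122328 × 0.784663 = 372.82 W/m².
Daily total = Q̄ × 24.80 h × 3600 s/h = 372.82 × 24.80 × 3600 / 10⁶ = 33.29 MJ/m².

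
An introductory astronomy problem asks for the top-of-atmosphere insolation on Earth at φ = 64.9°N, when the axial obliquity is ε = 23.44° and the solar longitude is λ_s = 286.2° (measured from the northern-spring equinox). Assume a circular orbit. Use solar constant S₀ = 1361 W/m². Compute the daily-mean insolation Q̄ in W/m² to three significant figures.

Q̄ ≈ 6.50 W/m²

Solar declination: sin δ = sin ε · sin λ_s = sin 23.44° × sin 286.2° = -0.38199, so δ = -22.457°.
cos H₀ = −tan(+64.9°) tan(-22.457°) = 0.8824, H₀ = 0.4899 rad.
Bracket: H₀ sin φ sin δ + cos φ cos δ sin H₀ = 0.4899×0.90557×-0.38199 + 0.42420×0.92416×0.47053 = -0.169466 + 0.184461 = 0.014995.
Q̄ = (S₀/π) × [bracket] = (1361/π) × 0.014995 = 6.496 W/m².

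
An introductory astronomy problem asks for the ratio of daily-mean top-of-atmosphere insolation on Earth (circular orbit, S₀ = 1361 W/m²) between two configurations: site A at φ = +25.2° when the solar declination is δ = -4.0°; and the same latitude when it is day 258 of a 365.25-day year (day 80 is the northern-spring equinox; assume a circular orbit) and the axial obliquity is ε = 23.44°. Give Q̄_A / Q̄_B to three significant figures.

— Configuration A (φ=+25.2°):
cos H₀ = −tan(+25.2°) tan(-4.000°) = 0.0329, H₀ = 1.5379 rad.
Bracket: H₀ sin φ sin δ + cos φ cos δ sin H₀ = 1.5379×0.42578×-0.06976 + 0.90483×0.99756×0.99946 = -0.045679 + 0.902135 = 0.856456.
Q̄ = (S₀/π) × [bracket] = (1361/π) × 0.856456 = 371.03 W/m².
— Configuration B (φ=+25.2°):
Solar longitude: λ_s = 360° × (258 − 80)/365.25 = 175.441°.
sin δ = sin 23.44° × sin 175.441° = 0.03162, so δ = +1.812°.
cos H₀ = −tan(+25.2°) tan(+1.812°) = -0.0149, H₀ = 1.5857 rad.
Bracket: H₀ sin φ sin δ + cos φ cos δ sin H₀ = 1.5857×0.42578×0.03162 + 0.90483×0.99950×0.99989 = 0.021349 + 0.904278 = 0.925627.
Q̄ = (S₀/π) × [bracket] = (1361/π) × 0.925627 = 401.00 W/m².
Ratio Q̄_A / Q̄_B = 371.03 / 401.00 = 0.9253.

Q̄_A / Q̄_B ≈ 0.925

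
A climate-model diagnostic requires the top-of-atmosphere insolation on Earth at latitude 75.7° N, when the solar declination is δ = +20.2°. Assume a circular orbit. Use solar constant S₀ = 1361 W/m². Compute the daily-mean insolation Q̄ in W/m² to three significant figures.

cos H₀ = −tan(+75.7°) tan(+20.200°) = -1.4434 ≤ −1 ⇒ polar day, H₀ = π.
Bracket: H₀ sin φ sin δ + cos φ cos δ sin H₀ = 3.1416×0.96902×0.34530 + 0.24700×0.93849×0.00000 = 1.051188 + 0.000000 = 1.051188.
Q̄ = (S₀/π) × [bracket] = (1361/π) × 1.051188 = 455.4 W/m².

Q̄ ≈ 455 W/m²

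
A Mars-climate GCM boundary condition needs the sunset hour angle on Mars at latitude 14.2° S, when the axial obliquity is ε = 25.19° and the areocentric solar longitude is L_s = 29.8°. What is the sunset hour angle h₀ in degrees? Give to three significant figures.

sin δ = sin 25.19° × sin 29.8° = 0.21152, so δ = +12.212°.
cos h₀ = −tan ϕ · tan δ = −tan(-14.2°) × tan(+12.212°) = 0.0548, so h₀ = 1.5160 rad = 86.86°.

h₀ = 86.9°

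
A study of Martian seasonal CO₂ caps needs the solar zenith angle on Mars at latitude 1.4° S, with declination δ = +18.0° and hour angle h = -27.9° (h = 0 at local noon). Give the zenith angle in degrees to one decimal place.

θ_z = 33.6°

cos θ_z = sin φ sin δ + cos φ cos δ cos h = -0.007550 + 0.840260 = 0.832710.
θ_z = arccos(0.832710) = 33.6°.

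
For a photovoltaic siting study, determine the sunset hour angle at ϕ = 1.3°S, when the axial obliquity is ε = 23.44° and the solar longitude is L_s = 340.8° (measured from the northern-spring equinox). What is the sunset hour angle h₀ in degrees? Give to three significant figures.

Solar declination: sin δ = sin ε · sin L_s = sin 23.44° × sin 340.8° = -0.13082, so δ = -7.517°.
cos h₀ = −tan ϕ · tan δ = −tan(-1.3°) × tan(-7.517°) = -0.0030, so h₀ = 1.5738 rad = 90.17°.

h₀ = 90.2°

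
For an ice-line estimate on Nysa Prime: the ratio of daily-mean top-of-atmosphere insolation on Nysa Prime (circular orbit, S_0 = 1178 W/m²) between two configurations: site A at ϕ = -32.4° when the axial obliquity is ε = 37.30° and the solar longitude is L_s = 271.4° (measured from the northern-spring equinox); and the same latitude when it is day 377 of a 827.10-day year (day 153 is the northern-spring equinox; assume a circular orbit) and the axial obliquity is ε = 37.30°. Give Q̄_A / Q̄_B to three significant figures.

— Configuration A (ϕ=-32.4°):
Solar declination: sin δ = sin ε · sin L_s = sin 37.30° × sin 271.4° = -0.60581, so δ = -37.287°.
cos h₀ = −tan(-32.4°) tan(-37.287°) = -0.4832, h₀ = 2.0751 rad.
Bracket: h₀ sin ϕ sin δ + cos ϕ cos δ sin h₀ = 2.0751×-0.53583×-0.60581 + 0.84433×0.79561×0.87550 = 0.673601 + 0.588124 = 1.261725.
Q̄ = (S_0/π) × [bracket] = (1178/π) × 1.261725 = 473.11 W/m².
— Configuration B (ϕ=-32.4°):
Solar longitude: L_s = 360° × (377 − 153)/827.10 = 97.497°.
sin δ = sin 37.30° × sin 97.497° = 0.60081, so δ = +36.928°.
cos h₀ = −tan(-32.4°) tan(+36.928°) = 0.4770, h₀ = 1.0736 rad.
Bracket: h₀ sin ϕ sin δ + cos ϕ cos δ sin h₀ = 1.0736×-0.53583×0.60081 + 0.84433×0.79939×0.87892 = -0.345626 + 0.593226 = 0.247600.
Q̄ = (S_0/π) × [bracket] = (1178/π) × 0.247600 = 92.842 W/m².
Ratio Q̄_A / Q̄_B = 473.11 / 92.842 = 5.096.

Q̄_A / Q̄_B ≈ 5.10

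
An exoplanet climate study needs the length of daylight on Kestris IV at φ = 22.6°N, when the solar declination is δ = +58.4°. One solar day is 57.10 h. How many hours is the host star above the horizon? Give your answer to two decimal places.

42.06 h

cos H₀ = −tan φ · tan δ = −tan(+22.6°) × tan(+58.400°) = -0.6766, so H₀ = 2.3140 rad = 132.58°.
Daylight = 2H₀/(2π) × 57.10 h = (2.3140/π) × 57.10 = 42.06 h.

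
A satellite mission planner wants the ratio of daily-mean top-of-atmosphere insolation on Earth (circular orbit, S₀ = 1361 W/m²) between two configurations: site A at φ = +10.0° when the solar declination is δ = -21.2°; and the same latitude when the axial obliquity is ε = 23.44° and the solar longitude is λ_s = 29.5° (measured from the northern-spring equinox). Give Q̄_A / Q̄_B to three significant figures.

— Configuration A (φ=+10.0°):
cos H₀ = −tan(+10.0°) tan(-21.200°) = 0.0684, H₀ = 1.5024 rad.
Bracket: H₀ sin φ sin δ + cos φ cos δ sin H₀ = 1.5024×0.17365×-0.36162 + 0.98481×0.93232×0.99766 = -0.094344 + 0.916010 = 0.821666.
Q̄ = (S₀/π) × [bracket] = (1361/π) × 0.821666 = 355.96 W/m².
— Configuration B (φ=+10.0°):
Solar declination: sin δ = sin ε · sin λ_s = sin 23.44° × sin 29.5° = 0.19588, so δ = +11.296°.
cos H₀ = −tan(+10.0°) tan(+11.296°) = -0.0352, H₀ = 1.6060 rad.
Bracket: H₀ sin φ sin δ + cos φ cos δ sin H₀ = 1.6060×0.17365×0.19588 + 0.98481×0.98063×0.99938 = 0.054627 + 0.965135 = 1.019762.
Q̄ = (S₀/π) × [bracket] = (1361/π) × 1.019762 = 441.78 W/m².
Ratio Q̄_A / Q̄_B = 355.96 / 441.78 = 0.8057.

Q̄_A / Q̄_B ≈ 0.806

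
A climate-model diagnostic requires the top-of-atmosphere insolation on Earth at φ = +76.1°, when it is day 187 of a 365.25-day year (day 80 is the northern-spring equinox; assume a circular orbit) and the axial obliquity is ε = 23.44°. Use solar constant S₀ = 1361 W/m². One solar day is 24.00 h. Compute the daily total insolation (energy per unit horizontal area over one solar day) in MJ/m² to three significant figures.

43.8 MJ/m²

Solar longitude: λ_s = 360° × (187 − 80)/365.25 = 105.462°.
sin δ = sin 23.44° × sin 105.462° = 0.38339, so δ = +22.544°.
cos H₀ = −tan(+76.1°) tan(+22.544°) = -1.6774 ≤ −1 ⇒ polar day, H₀ = π.
Bracket: H₀ sin φ sin δ + cos φ cos δ sin H₀ = 3.1416×0.97072×0.38339 + 0.24023×0.92359×0.00000 = 1.169191 + 0.000000 = 1.169191.
Q̄ = (S₀/π) × [bracket] = (1361/π) × 1.169191 = 506.52 W/m².
Daily total = Q̄ × 24.00 h × 3600 s/h = 506.52 × 24.00 × 3600 / 10⁶ = 43.76 MJ/m².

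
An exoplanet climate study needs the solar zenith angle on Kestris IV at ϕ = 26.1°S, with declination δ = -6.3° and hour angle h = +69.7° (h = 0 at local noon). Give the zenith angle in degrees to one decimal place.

θ_z = 69.0°

cos θ_z = sin ϕ sin δ + cos ϕ cos δ cos h = 0.048276 + 0.309676 = 0.357952.
θ_z = arccos(0.357952) = 69.0°.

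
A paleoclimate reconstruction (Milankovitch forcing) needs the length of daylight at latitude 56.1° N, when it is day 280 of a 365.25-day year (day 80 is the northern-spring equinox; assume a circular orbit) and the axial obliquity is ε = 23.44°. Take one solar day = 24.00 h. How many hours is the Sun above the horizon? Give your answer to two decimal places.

Solar longitude: L_s = 360° × (280 − 80)/365.25 = 197.125°.
sin δ = sin 23.44° × sin 197.125° = -0.11713, so δ = -6.727°.
cos h₀ = −tan ϕ · tan δ = −tan(+56.1°) × tan(-6.727°) = 0.1755, so h₀ = 1.3944 rad = 79.89°.
Daylight = 2h₀/(2π) × 24.00 h = (1.3944/π) × 24.00 = 10.65 h.

10.65 h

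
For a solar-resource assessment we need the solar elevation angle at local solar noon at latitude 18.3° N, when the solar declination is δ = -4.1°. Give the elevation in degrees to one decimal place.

67.6°

At local noon the hour angle is zero, so the zenith angle equals |φ − δ| = |+18.3° − (-4.100°)| = 22.400°.
Elevation = 90° − 22.400° = 67.6°.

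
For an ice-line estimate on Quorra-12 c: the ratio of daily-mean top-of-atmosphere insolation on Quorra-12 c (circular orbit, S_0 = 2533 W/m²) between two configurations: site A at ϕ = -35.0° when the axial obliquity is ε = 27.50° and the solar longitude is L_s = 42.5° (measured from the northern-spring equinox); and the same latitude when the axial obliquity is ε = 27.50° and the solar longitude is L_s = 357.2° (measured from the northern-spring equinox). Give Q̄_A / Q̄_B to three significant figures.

Q̄_A / Q̄_B ≈ 0.617

— Configuration A (ϕ=-35.0°):
Solar declination: sin δ = sin ε · sin L_s = sin 27.50° × sin 42.5° = 0.31195, so δ = +18.177°.
cos h₀ = −tan(-35.0°) tan(+18.177°) = 0.2299, h₀ = 1.3388 rad.
Bracket: h₀ sin ϕ sin δ + cos ϕ cos δ sin h₀ = 1.3388×-0.57358×0.31195 + 0.81915×0.95010×0.97321 = -0.239549 + 0.757424 = 0.517875.
Q̄ = (S_0/π) × [bracket] = (2533/π) × 0.517875 = 417.55 W/m².
— Configuration B (ϕ=-35.0°):
Solar declination: sin δ = sin ε · sin L_s = sin 27.50° × sin 357.2° = -0.02256, so δ = -1.292°.
cos h₀ = −tan(-35.0°) tan(-1.292°) = -0.0158, h₀ = 1.5866 rad.
Bracket: h₀ sin ϕ sin δ + cos ϕ cos δ sin h₀ = 1.5866×-0.57358×-0.02256 + 0.81915×0.99975×0.99988 = 0.020531 + 0.818847 = 0.839378.
Q̄ = (S_0/π) × [bracket] = (2533/π) × 0.839378 = 676.77 W/m².
Ratio Q̄_A / Q̄_B = 417.55 / 676.77 = 0.6170.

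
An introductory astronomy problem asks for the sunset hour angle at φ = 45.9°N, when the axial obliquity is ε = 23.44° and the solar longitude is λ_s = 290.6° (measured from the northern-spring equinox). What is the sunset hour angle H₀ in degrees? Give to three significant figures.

Solar declination: sin δ = sin ε · sin λ_s = sin 23.44° × sin 290.6° = -0.37235, so δ = -21.861°.
cos H₀ = −tan φ · tan δ = −tan(+45.9°) × tan(-21.861°) = 0.4140, so H₀ = 1.1439 rad = 65.54°.

H₀ = 65.5°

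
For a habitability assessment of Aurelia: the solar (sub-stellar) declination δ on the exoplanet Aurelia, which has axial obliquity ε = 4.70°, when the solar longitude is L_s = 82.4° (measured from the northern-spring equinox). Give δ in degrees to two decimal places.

δ = +4.66°

sin δ = sin ε · sin L_s = sin 4.70° × sin 82.4° = 0.081219.
δ = arcsin(0.081219) = +4.66°.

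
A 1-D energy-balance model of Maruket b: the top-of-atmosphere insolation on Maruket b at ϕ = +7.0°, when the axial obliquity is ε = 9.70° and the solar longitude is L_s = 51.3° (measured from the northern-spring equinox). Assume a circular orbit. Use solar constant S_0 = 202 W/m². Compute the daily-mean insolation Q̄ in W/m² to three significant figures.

Solar declination: sin δ = sin ε · sin L_s = sin 9.70° × sin 51.3° = 0.13149, so δ = +7.556°.
cos h₀ = −tan(+7.0°) tan(+7.556°) = -0.0163, h₀ = 1.5871 rad.
Bracket: h₀ sin ϕ sin δ + cos ϕ cos δ sin h₀ = 1.5871×0.12187×0.13149 + 0.99255×0.99132×0.99987 = 0.025433 + 0.983807 = 1.009240.
Q̄ = (S_0/π) × [bracket] = (202/π) × 1.009240 = 64.89 W/m².

Q̄ ≈ 64.9 W/m²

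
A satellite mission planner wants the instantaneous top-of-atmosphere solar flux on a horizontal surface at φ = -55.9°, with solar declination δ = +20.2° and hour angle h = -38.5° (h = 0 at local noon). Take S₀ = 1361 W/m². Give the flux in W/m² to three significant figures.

cos θ_z = sin φ sin δ + cos φ cos δ cos h = -0.285928 + 0.411774 = 0.125846.
Flux = S₀ · cos θ_z = 1361 × 0.125846 = 171.3 W/m².

171 W/m²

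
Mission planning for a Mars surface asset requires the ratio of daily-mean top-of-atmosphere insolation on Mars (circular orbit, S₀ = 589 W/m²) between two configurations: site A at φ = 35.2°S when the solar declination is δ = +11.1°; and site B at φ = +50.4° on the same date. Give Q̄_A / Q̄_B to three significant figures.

— Configuration A (φ=-35.2°):
cos H₀ = −tan(-35.2°) tan(+11.100°) = 0.1384, H₀ = 1.4320 rad.
Bracket: H₀ sin φ sin δ + cos φ cos δ sin H₀ = 1.4320×-0.57643×0.19252 + 0.81714×0.98129×0.99038 = -0.158915 + 0.794138 = 0.635223.
Q̄ = (S₀/π) × [bracket] = (589/π) × 0.635223 = 119.09 W/m².
— Configuration B (φ=+50.4°):
cos H₀ = −tan(+50.4°) tan(+11.100°) = -0.2372, H₀ = 1.8102 rad.
Bracket: H₀ sin φ sin δ + cos φ cos δ sin H₀ = 1.8102×0.77051×0.19252 + 0.63742×0.98129×0.97147 = 0.268523 + 0.607649 = 0.876172.
Q̄ = (S₀/π) × [bracket] = (589/π) × 0.876172 = 164.27 W/m².
Ratio Q̄_A / Q̄_B = 119.09 / 164.27 = 0.7250.

Q̄_A / Q̄_B ≈ 0.725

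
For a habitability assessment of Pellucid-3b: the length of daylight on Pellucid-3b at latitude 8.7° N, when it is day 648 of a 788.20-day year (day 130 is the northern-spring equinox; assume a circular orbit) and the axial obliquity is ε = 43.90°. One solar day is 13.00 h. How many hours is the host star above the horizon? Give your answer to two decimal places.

Solar longitude: L_s = 360° × (648 − 130)/788.20 = 236.590°.
sin δ = sin 43.90° × sin 236.590° = -0.57882, so δ = -35.367°.
cos h₀ = −tan ϕ · tan δ = −tan(+8.7°) × tan(-35.367°) = 0.1086, so h₀ = 1.4620 rad = 83.76°.
Daylight = 2h₀/(2π) × 13.00 h = (1.4620/π) × 13.00 = 6.05 h.

6.05 h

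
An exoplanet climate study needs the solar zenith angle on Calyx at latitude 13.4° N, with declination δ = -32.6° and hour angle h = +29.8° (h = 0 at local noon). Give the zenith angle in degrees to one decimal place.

cos θ_z = sin φ sin δ + cos φ cos δ cos h = -0.124859 + 0.711149 = 0.586290.
θ_z = arccos(0.586290) = 54.1°.

θ_z = 54.1°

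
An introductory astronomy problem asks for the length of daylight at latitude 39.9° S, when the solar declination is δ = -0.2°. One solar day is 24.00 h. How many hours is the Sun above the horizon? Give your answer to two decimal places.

12.02 h

cos H₀ = −tan φ · tan δ = −tan(-39.9°) × tan(-0.200°) = -0.0029, so H₀ = 1.5737 rad = 90.17°.
Daylight = 2H₀/(2π) × 24.00 h = (1.5737/π) × 24.00 = 12.02 h.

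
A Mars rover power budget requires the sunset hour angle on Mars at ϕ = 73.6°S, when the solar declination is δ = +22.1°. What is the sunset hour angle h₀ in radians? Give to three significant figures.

cos h₀ = −tan ϕ · tan δ = 1.3797 ≥ 1, so the Sun never rises (polar night) and h₀ = 0.

h₀ = 0.00 rad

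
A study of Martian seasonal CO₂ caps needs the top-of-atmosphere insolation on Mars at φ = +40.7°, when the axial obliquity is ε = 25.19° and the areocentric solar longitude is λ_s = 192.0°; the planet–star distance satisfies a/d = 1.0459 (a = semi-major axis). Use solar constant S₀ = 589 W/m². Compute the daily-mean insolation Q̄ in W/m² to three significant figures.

sin δ = sin 25.19° × sin 192.0° = -0.08849, so δ = -5.077°.
cos H₀ = −tan(+40.7°) tan(-5.077°) = 0.0764, H₀ = 1.4943 rad.
Bracket: H₀ sin φ sin δ + cos φ cos δ sin H₀ = 1.4943×0.65210×-0.08849 + 0.75813×0.99608×0.99708 = -0.086228 + 0.752953 = 0.666725.
Inverse-square distance factor (a/d)² = 1.0459² = 1.093907.
Q̄ = (S₀/π) × 1.093907 × [bracket] = (589/π) × 1.093907 × 0.666725 = 136.7 W/m².

Q̄ ≈ 137 W/m²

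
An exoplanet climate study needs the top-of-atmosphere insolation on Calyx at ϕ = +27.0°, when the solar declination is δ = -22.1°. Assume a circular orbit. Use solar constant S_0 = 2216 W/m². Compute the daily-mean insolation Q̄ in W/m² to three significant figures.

cos h₀ = −tan(+27.0°) tan(-22.100°) = 0.2069, h₀ = 1.3624 rad.
Bracket: h₀ sin ϕ sin δ + cos ϕ cos δ sin h₀ = 1.3624×0.45399×-0.37622 + 0.89101×0.92653×0.97836 = -0.232698 + 0.807683 = 0.574985.
Q̄ = (S_0/π) × [bracket] = (2216/π) × 0.574985 = 405.6 W/m².

Q̄ ≈ 406 W/m²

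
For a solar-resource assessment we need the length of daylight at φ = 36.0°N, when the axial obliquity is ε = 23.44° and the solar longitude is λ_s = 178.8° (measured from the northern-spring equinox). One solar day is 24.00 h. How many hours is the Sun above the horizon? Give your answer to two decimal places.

12.05 h

Solar declination: sin δ = sin ε · sin λ_s = sin 23.44° × sin 178.8° = 0.00833, so δ = +0.477°.
cos H₀ = −tan φ · tan δ = −tan(+36.0°) × tan(+0.477°) = -0.0061, so H₀ = 1.5768 rad = 90.35°.
Daylight = 2H₀/(2π) × 24.00 h = (1.5768/π) × 24.00 = 12.05 h.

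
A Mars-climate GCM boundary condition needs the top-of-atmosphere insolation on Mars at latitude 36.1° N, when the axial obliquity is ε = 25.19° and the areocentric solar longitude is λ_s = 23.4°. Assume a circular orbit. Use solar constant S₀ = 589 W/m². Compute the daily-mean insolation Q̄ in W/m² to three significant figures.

Q̄ ≈ 180 W/m²

sin δ = sin 25.19° × sin 23.4° = 0.16903, so δ = +9.732°.
cos H₀ = −tan(+36.1°) tan(+9.732°) = -0.1251, H₀ = 1.6962 rad.
Bracket: H₀ sin φ sin δ + cos φ cos δ sin H₀ = 1.6962×0.58920×0.16903 + 0.80799×0.98561×0.99215 = 0.168929 + 0.790112 = 0.959041.
Q̄ = (S₀/π) × [bracket] = (589/π) × 0.959041 = 179.8 W/m².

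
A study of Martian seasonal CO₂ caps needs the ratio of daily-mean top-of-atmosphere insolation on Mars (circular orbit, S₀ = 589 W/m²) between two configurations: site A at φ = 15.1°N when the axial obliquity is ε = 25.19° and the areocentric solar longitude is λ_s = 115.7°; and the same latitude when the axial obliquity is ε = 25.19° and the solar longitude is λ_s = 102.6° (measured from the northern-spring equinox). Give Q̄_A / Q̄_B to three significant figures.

Q̄_A / Q̄_B ≈ 0.999

— Configuration A (φ=+15.1°):
sin δ = sin 25.19° × sin 115.7° = 0.38352, so δ = +22.552°.
cos H₀ = −tan(+15.1°) tan(+22.552°) = -0.1120, H₀ = 1.6831 rad.
Bracket: H₀ sin φ sin δ + cos φ cos δ sin H₀ = 1.6831×0.26050×0.38352 + 0.96547×0.92353×0.99370 = 0.168153 + 0.886023 = 1.054176.
Q̄ = (S₀/π) × [bracket] = (589/π) × 1.054176 = 197.64 W/m².
— Configuration B (φ=+15.1°):
Solar declination: sin δ = sin ε · sin λ_s = sin 25.19° × sin 102.6° = 0.41537, so δ = +24.543°.
cos H₀ = −tan(+15.1°) tan(+24.543°) = -0.1232, H₀ = 1.6943 rad.
Bracket: H₀ sin φ sin δ + cos φ cos δ sin H₀ = 1.6943×0.26050×0.41537 + 0.96547×0.90965×0.99238 = 0.183330 + 0.871548 = 1.054878.
Q̄ = (S₀/π) × [bracket] = (589/π) × 1.054878 = 197.77 W/m².
Ratio Q̄_A / Q̄_B = 197.64 / 197.77 = 0.9993.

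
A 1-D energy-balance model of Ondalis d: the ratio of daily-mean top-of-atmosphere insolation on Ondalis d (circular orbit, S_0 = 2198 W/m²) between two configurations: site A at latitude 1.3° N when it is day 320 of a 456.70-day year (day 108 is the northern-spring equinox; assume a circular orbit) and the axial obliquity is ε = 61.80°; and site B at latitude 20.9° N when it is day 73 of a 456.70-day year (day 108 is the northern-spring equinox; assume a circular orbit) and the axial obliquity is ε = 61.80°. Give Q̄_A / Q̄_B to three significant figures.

Q̄_A / Q̄_B ≈ 1.55

— Configuration A (ϕ=+1.3°):
Solar longitude: L_s = 360° × (320 − 108)/456.70 = 167.112°.
sin δ = sin 61.80° × sin 167.112° = 0.19657, so δ = +11.337°.
cos h₀ = −tan(+1.3°) tan(+11.337°) = -0.0045, h₀ = 1.5753 rad.
Bracket: h₀ sin ϕ sin δ + cos ϕ cos δ sin h₀ = 1.5753×0.02269×0.19657 + 0.99974×0.98049×0.99999 = 0.007026 + 0.980225 = 0.987251.
Q̄ = (S_0/π) × [bracket] = (2198/π) × 0.987251 = 690.73 W/m².
— Configuration B (ϕ=+20.9°):
Solar longitude: L_s = 360° × (73 − 108)/456.70 = -27.589°, i.e. -27.589° + 360° = 332.411°.
sin δ = sin 61.80° × sin 332.411° = -0.40816, so δ = -24.089°.
cos h₀ = −tan(+20.9°) tan(-24.089°) = 0.1707, h₀ = 1.3992 rad.
Bracket: h₀ sin ϕ sin δ + cos ϕ cos δ sin h₀ = 1.3992×0.35674×-0.40816 + 0.93420×0.91291×0.98532 = -0.203733 + 0.840321 = 0.636588.
Q̄ = (S_0/π) × [bracket] = (2198/π) × 0.636588 = 445.39 W/m².
Ratio Q̄_A / Q̄_B = 690.73 / 445.39 = 1.551.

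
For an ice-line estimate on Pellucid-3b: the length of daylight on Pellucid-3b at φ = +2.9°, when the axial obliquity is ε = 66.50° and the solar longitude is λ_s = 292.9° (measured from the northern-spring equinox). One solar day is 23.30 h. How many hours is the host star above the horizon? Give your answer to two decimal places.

Solar declination: sin δ = sin ε · sin λ_s = sin 66.50° × sin 292.9° = -0.84478, so δ = -57.649°.
cos H₀ = −tan φ · tan δ = −tan(+2.9°) × tan(-57.649°) = 0.0800, so H₀ = 1.4907 rad = 85.41°.
Daylight = 2H₀/(2π) × 23.30 h = (1.4907/π) × 23.30 = 11.06 h.

11.06 h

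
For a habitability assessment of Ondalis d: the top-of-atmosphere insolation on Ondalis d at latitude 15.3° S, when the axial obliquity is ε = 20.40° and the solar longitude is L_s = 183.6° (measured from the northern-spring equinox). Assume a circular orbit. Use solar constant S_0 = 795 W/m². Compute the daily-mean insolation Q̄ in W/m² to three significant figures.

Solar declination: sin δ = sin ε · sin L_s = sin 20.40° × sin 183.6° = -0.02189, so δ = -1.254°.
cos h₀ = −tan(-15.3°) tan(-1.254°) = -0.0060, h₀ = 1.5768 rad.
Bracket: h₀ sin ϕ sin δ + cos ϕ cos δ sin h₀ = 1.5768×-0.26387×-0.02189 + 0.96456×0.99976×0.99998 = 0.009108 + 0.964309 = 0.973417.
Q̄ = (S_0/π) × [bracket] = (795/π) × 0.973417 = 246.3 W/m².

Q̄ ≈ 246 W/m²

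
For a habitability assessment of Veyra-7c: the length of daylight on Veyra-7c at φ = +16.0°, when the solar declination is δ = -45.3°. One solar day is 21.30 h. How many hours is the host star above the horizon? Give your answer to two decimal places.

cos H₀ = −tan φ · tan δ = −tan(+16.0°) × tan(-45.300°) = 0.2898, so H₀ = 1.2768 rad = 73.16°.
Daylight = 2H₀/(2π) × 21.30 h = (1.2768/π) × 21.30 = 8.66 h.

8.66 h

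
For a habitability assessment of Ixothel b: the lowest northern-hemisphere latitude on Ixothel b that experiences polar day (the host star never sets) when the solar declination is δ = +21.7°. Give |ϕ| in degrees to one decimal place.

Polar day requires cos h₀ = −tan ϕ tan δ ≤ −1, i.e. tan ϕ tan δ ≥ 1.
The boundary is |tan ϕ| · |tan δ| = 1, so |ϕ| = 90° − |δ| = 90° − 21.7° = 68.3° in the northern hemisphere.

|ϕ| = 68.3°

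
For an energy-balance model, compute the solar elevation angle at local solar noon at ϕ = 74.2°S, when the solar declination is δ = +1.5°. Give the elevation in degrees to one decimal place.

14.3°

At local noon the hour angle is zero, so the zenith angle equals |ϕ − δ| = |-74.2° − (+1.500°)| = 75.700°.
Elevation = 90° − 75.700° = 14.3°.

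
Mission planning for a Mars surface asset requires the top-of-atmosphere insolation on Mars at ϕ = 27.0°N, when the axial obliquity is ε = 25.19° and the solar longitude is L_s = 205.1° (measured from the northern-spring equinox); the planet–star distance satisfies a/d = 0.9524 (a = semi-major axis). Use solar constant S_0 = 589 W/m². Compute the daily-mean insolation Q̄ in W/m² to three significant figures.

Q̄ ≈ 128 W/m²

Solar declination: sin δ = sin ε · sin L_s = sin 25.19° × sin 205.1° = -0.18055, so δ = -10.402°.
cos h₀ = −tan(+27.0°) tan(-10.402°) = 0.0935, h₀ = 1.4771 rad.
Bracket: h₀ sin ϕ sin δ + cos ϕ cos δ sin h₀ = 1.4771×0.45399×-0.18055 + 0.89101×0.98357×0.99562 = -0.121075 + 0.872532 = 0.751457.
Inverse-square distance factor (a/d)² = 0.9524² = 0.907066.
Q̄ = (S_0/π) × 0.907066 × [bracket] = (589/π) × 0.907066 × 0.751457 = 127.8 W/m².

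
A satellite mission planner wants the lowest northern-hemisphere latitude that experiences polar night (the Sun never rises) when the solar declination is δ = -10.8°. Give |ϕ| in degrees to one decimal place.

Polar night requires cos h₀ = −tan ϕ tan δ ≥ 1, i.e. tan ϕ tan δ ≤ −1.
The boundary is |tan ϕ| · |tan δ| = 1, so |ϕ| = 90° − |δ| = 90° − 10.8° = 79.2° in the northern hemisphere.

|ϕ| = 79.2°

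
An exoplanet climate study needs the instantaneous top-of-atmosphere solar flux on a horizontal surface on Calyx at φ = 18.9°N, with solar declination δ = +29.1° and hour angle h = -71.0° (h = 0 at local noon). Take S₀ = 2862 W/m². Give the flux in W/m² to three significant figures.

cos θ_z = sin φ sin δ + cos φ cos δ cos h = 0.157533 + 0.269135 = 0.426668.
Flux = S₀ · cos θ_z = 2862 × 0.426668 = 1221 W/m².

1.22e+03 W/m²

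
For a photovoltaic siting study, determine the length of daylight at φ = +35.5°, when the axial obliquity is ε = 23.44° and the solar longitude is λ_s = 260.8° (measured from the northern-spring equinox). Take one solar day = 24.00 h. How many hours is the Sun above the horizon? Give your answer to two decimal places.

Solar declination: sin δ = sin ε · sin λ_s = sin 23.44° × sin 260.8° = -0.39267, so δ = -23.121°.
cos H₀ = −tan φ · tan δ = −tan(+35.5°) × tan(-23.121°) = 0.3046, so H₀ = 1.2613 rad = 72.27°.
Daylight = 2H₀/(2π) × 24.00 h = (1.2613/π) × 24.00 = 9.64 h.

9.64 h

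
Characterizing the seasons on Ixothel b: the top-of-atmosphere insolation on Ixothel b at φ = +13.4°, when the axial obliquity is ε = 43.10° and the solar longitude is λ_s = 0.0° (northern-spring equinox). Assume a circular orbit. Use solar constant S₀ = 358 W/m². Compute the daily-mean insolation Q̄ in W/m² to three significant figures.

Q̄ ≈ 111 W/m²

Solar declination: sin δ = sin ε · sin λ_s = sin 43.10° × sin 0.0° = 0.00000, so δ = +0.000°.
cos H₀ = −tan(+13.4°) tan(+0.000°) = -0.0000, H₀ = 1.5708 rad.
Bracket: H₀ sin φ sin δ + cos φ cos δ sin H₀ = 1.5708×0.23175×0.00000 + 0.97278×1.00000×1.00000 = 0.000000 + 0.972780 = 0.972780.
Q̄ = (S₀/π) × [bracket] = (358/π) × 0.972780 = 110.9 W/m².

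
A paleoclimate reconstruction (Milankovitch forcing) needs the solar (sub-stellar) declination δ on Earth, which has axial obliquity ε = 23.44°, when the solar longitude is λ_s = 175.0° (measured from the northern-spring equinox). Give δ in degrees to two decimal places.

δ = +1.99°

sin δ = sin ε · sin λ_s = sin 23.44° × sin 175.0° = 0.034670.
δ = arcsin(0.034670) = +1.99°.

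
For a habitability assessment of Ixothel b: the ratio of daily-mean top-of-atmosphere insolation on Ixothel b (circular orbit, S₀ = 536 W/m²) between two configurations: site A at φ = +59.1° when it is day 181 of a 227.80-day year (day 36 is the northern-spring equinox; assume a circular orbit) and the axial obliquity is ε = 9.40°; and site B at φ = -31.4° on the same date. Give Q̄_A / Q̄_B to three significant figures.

Q̄_A / Q̄_B ≈ 0.373

— Configuration A (φ=+59.1°):
Solar longitude: λ_s = 360° × (181 − 36)/227.80 = 229.148°.
sin δ = sin 9.40° × sin 229.148° = -0.12354, so δ = -7.096°.
cos H₀ = −tan(+59.1°) tan(-7.096°) = 0.2080, H₀ = 1.3613 rad.
Bracket: H₀ sin φ sin δ + cos φ cos δ sin H₀ = 1.3613×0.85806×-0.12354 + 0.51354×0.99234×0.97813 = -0.144304 + 0.498461 = 0.354157.
Q̄ = (S₀/π) × [bracket] = (536/π) × 0.354157 = 60.424 W/m².
— Configuration B (φ=-31.4°):
cos H₀ = −tan(-31.4°) tan(-7.096°) = -0.0760, H₀ = 1.6469 rad.
Bracket: H₀ sin φ sin δ + cos φ cos δ sin H₀ = 1.6469×-0.52101×-0.12354 + 0.85355×0.99234×0.99711 = 0.106004 + 0.844564 = 0.950568.
Q̄ = (S₀/π) × [bracket] = (536/π) × 0.950568 = 162.18 W/m².
Ratio Q̄_A / Q̄_B = 60.424 / 162.18 = 0.3726.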